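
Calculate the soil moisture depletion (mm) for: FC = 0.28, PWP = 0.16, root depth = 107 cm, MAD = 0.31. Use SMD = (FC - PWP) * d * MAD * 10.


SMD = (FC - PWP) * d * MAD * 10
SMD = (0.28 - 0.16) * 107 * 0.31 * 10
SMD = 0.1200 * 107 * 0.31 * 10

39.8040 mm


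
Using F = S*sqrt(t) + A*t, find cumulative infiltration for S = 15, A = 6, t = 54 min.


F = S*sqrt(t) + A*t
F = 15*sqrt(54) + 6*54
F = 15*7.348469 + 324

434.2270 mm


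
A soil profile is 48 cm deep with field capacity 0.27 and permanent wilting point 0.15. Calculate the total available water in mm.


AWC = (FC - PWP) * d * 10
AWC = (0.27 - 0.15) * 48 * 10
AWC = 0.1200 * 48 * 10

57.6000 mm


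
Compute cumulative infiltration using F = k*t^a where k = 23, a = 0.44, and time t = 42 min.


F = k * t^a = 23 * 42^0.44
F = 23 * 5.178807

119.1126 mm


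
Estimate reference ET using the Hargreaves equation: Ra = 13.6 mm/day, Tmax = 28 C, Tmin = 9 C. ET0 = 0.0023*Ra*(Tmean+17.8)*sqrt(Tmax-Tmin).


Tmean = (Tmax + Tmin)/2 = (28 + 9)/2 = 18.5
ET0 = 0.0023 * 13.6 * (18.5 + 17.8) * sqrt(28 - 9)
ET0 = 0.0023 * 13.6 * 36.3 * 4.358899

4.9494 mm/day


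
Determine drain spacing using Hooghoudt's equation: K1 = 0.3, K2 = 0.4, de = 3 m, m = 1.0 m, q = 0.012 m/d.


S^2 = 8*K2*de*m/q + 4*K1*m^2/q
S^2 = 8*0.4*3*1.0/0.012 + 4*0.3*1.0^2/0.012
S = sqrt(900.0000)

30.0000 m


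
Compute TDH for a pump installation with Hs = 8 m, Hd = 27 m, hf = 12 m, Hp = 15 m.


TDH = Hs + Hd + hf + Hp = 8 + 27 + 12 + 15 = 62

62 m


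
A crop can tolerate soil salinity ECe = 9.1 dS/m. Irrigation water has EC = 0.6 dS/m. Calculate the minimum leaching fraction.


LR = ECiw / (5*ECe - ECiw)
LR = 0.6 / (5*9.1 - 0.6)
LR = 0.6 / 44.9000

0.0134


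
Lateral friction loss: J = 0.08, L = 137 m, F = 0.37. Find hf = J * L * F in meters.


hf = J * L * F = 0.08 * 137 * 0.37 = 4.0552 m

4.0552 m


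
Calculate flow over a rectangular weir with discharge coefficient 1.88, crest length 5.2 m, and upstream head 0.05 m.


Q = C * L * H^(3/2) = 1.88 * 5.2 * 0.05^1.5 = 1.88 * 5.2 * 0.011180

0.1093 m^3/s


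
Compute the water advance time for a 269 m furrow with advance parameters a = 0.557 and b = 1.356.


t = (L/a)^(1/b)
t = (269/0.557)^(1/1.356)
t = 482.944345^(1/1.356)

95.3400 min


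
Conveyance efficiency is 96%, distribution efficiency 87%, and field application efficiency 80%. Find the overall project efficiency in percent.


Ec = 0.96, Eb = 0.87, Ea = 0.8
E = 0.96 * 0.87 * 0.8 * 100 = 66.8160%

66.8160 %


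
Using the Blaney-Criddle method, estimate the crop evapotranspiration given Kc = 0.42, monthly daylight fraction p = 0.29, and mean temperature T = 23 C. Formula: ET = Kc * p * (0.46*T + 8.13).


ET = Kc * p * (0.46*T + 8.13)
ET = 0.42 * 0.29 * (0.46*23 + 8.13)
ET = 0.42 * 0.29 * 18.7100

2.2789 mm/day


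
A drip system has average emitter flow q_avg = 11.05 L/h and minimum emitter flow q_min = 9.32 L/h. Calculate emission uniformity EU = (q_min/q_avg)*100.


EU = (q_min/q_avg)*100 = (9.32/11.05)*100 = 84.3439%

84.3439 %


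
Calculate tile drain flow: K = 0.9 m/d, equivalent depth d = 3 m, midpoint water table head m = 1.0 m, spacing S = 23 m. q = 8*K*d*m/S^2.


q = 8*K*d*m/S^2
q = 8*0.9*3*1.0/23^2
q = 21.6000 / 529

0.0408 m/d


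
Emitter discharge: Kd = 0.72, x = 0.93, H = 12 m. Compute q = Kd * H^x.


q = Kd * H^x = 0.72 * 12^0.93 = 0.72 * 10.084133

7.2606 L/h


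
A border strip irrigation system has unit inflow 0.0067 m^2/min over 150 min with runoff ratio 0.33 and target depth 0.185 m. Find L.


L = q*t/((1+r)*Z)
L = 0.0067*150/((1+0.33)*0.185)
L = 1.005/0.24605

4.0845 m


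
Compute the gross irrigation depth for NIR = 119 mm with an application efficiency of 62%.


Ea = 62% = 0.62
GID = NIR / Ea = 119 / 0.62 = 191.9355 mm

191.9355 mm


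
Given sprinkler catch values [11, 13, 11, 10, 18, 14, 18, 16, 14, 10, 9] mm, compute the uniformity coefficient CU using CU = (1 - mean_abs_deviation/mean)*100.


mean = 13.090909 mm
MAD = 2.644628 mm
CU = (1 - 2.644628/13.090909)*100

79.7980 %


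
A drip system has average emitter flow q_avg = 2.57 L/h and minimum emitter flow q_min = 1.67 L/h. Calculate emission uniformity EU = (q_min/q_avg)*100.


EU = (q_min/q_avg)*100 = (1.67/2.57)*100 = 64.9805%

64.9805 %


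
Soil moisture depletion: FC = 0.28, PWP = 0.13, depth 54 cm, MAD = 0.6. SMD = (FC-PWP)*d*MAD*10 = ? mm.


SMD = (FC - PWP) * d * MAD * 10
SMD = (0.28 - 0.13) * 54 * 0.6 * 10
SMD = 0.1500 * 54 * 0.6 * 10

48.6000 mm


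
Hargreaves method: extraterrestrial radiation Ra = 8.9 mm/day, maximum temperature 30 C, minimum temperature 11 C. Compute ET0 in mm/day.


Tmean = (Tmax + Tmin)/2 = (30 + 11)/2 = 20.5
ET0 = 0.0023 * 8.9 * (20.5 + 17.8) * sqrt(30 - 11)
ET0 = 0.0023 * 8.9 * 38.3 * 4.358899

3.4174 mm/day


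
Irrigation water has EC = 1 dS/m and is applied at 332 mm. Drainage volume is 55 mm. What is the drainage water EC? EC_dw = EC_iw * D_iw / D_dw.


EC_dw = EC_iw * D_iw / D_dw
EC_dw = 1 * 332 / 55
EC_dw = 332 / 55

6.0364 dS/m


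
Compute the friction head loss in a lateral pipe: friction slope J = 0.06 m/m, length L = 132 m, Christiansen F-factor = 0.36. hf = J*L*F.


hf = J * L * F = 0.06 * 132 * 0.36 = 2.8512 m

2.8512 m


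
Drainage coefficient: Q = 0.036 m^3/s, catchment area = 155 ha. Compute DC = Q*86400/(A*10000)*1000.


DC = Q * 86400 / (A * 10000) * 1000
DC = 0.036 * 86400 / (155 * 10000) * 1000
DC = 3110400.0000 / 1550000

2.0067 mm/day


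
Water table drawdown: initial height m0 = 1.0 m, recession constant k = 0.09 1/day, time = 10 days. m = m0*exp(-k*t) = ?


m = m0 * exp(-k*t)
m = 1.0 * exp(-0.09 * 10)
m = 1.0 * exp(-0.9000)

0.4066 m


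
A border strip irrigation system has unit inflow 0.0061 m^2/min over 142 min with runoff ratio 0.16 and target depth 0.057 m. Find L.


L = q*t/((1+r)*Z)
L = 0.0061*142/((1+0.16)*0.057)
L = 0.8662/0.06612

13.1004 m


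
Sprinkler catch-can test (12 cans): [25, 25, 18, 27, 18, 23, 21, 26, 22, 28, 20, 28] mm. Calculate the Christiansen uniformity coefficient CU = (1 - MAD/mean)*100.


mean = 23.416667 mm
MAD = 3.083333 mm
CU = (1 - 3.083333/23.416667)*100

86.8327 %


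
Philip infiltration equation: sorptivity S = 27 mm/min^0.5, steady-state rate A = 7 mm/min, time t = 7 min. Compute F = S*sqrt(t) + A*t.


F = S*sqrt(t) + A*t
F = 27*sqrt(7) + 7*7
F = 27*2.645751 + 49

120.4353 mm


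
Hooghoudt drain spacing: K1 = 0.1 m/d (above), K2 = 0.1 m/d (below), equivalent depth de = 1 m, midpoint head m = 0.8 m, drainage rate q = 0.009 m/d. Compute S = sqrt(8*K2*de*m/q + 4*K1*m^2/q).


S^2 = 8*K2*de*m/q + 4*K1*m^2/q
S^2 = 8*0.1*1*0.8/0.009 + 4*0.1*0.8^2/0.009
S = sqrt(99.5556)

9.9778 m


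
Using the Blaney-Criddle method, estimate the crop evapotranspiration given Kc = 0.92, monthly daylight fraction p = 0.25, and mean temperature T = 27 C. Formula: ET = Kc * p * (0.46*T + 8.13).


ET = Kc * p * (0.46*T + 8.13)
ET = 0.92 * 0.25 * (0.46*27 + 8.13)
ET = 0.92 * 0.25 * 20.5500

4.7265 mm/day


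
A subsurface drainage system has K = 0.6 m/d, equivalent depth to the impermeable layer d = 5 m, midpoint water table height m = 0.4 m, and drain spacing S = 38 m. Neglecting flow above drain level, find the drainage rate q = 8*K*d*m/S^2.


q = 8*K*d*m/S^2
q = 8*0.6*5*0.4/38^2
q = 9.6000 / 1444

0.0066 m/d


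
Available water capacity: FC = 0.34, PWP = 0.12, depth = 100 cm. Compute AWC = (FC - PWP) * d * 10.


AWC = (FC - PWP) * d * 10
AWC = (0.34 - 0.12) * 100 * 10
AWC = 0.2200 * 100 * 10

220.0000 mm


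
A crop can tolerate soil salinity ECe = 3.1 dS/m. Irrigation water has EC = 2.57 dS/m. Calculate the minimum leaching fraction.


LR = ECiw / (5*ECe - ECiw)
LR = 2.57 / (5*3.1 - 2.57)
LR = 2.57 / 12.9300

0.1988


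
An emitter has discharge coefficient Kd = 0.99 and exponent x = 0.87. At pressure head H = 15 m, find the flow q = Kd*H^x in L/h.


q = Kd * H^x = 0.99 * 15^0.87 = 0.99 * 10.548711

10.4432 L/h


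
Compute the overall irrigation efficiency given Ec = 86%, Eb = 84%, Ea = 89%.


Ec = 0.86, Eb = 0.84, Ea = 0.89
E = 0.86 * 0.84 * 0.89 * 100 = 64.2936%

64.2936 %


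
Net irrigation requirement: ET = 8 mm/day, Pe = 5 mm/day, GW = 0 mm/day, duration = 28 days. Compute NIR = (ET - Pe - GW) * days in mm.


Daily deficit = ET - Pe - GW = 8 - 5 - 0 = 3 mm/day
NIR = 3 * 28 = 84 mm

84.0000 mm


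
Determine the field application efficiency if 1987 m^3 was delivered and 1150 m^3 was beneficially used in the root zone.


Ea = V_root / V_field * 100 = 1150 / 1987 * 100 = 57.8762%

57.8762 %


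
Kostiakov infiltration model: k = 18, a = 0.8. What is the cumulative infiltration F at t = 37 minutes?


F = k * t^a = 18 * 37^0.8
F = 18 * 17.970550

323.4699 mm


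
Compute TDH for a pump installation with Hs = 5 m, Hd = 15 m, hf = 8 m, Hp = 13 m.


TDH = Hs + Hd + hf + Hp = 5 + 15 + 8 + 13 = 41

41 m


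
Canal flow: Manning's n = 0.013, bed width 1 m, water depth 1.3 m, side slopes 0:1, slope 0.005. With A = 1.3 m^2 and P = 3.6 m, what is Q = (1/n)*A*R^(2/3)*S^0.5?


R = A/P = 1.3/3.6 = 0.361111
Q = (1/0.013) * 1.3 * 0.361111^(2/3) * 0.005^0.5

3.5857 m^3/s


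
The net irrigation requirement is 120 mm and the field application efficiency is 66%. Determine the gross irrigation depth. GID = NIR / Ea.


Ea = 66% = 0.66
GID = NIR / Ea = 120 / 0.66 = 181.8182 mm

181.8182 mm


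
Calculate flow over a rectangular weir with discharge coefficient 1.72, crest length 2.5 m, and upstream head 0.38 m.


Q = C * L * H^(3/2) = 1.72 * 2.5 * 0.38^1.5 = 1.72 * 2.5 * 0.234248

1.0073 m^3/s


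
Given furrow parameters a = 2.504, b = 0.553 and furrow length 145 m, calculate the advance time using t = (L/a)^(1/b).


t = (L/a)^(1/b)
t = (145/2.504)^(1/0.553)
t = 57.907348^(1/0.553)

1540.2226 min


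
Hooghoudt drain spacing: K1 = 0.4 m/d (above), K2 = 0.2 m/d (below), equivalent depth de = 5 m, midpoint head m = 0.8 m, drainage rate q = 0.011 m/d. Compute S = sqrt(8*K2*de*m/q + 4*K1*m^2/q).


S^2 = 8*K2*de*m/q + 4*K1*m^2/q
S^2 = 8*0.2*5*0.8/0.011 + 4*0.4*0.8^2/0.011
S = sqrt(674.9091)

25.9790 m


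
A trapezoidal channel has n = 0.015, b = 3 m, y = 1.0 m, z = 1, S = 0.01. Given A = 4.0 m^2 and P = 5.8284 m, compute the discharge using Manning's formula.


R = A/P = 4.0/5.8284 = 0.686295
Q = (1/0.015) * 4.0 * 0.686295^(2/3) * 0.01^0.5

20.7480 m^3/s


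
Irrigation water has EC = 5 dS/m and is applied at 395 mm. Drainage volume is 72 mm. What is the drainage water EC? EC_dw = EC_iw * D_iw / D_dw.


EC_dw = EC_iw * D_iw / D_dw
EC_dw = 5 * 395 / 72
EC_dw = 1975 / 72

27.4306 dS/m


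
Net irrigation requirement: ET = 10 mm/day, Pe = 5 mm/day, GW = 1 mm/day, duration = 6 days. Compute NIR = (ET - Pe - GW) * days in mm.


Daily deficit = ET - Pe - GW = 10 - 5 - 1 = 4 mm/day
NIR = 4 * 6 = 24 mm

24.0000 mm


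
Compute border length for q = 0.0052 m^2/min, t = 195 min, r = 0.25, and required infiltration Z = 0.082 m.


L = q*t/((1+r)*Z)
L = 0.0052*195/((1+0.25)*0.082)
L = 1.014/0.1025

9.8927 m


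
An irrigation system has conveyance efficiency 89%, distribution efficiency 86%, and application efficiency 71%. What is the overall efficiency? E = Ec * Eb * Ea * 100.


Ec = 0.89, Eb = 0.86, Ea = 0.71
E = 0.89 * 0.86 * 0.71 * 100 = 54.3434%

54.3434 %


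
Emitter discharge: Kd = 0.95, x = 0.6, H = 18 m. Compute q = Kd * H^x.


q = Kd * H^x = 0.95 * 18^0.6 = 0.95 * 5.664525

5.3813 L/h


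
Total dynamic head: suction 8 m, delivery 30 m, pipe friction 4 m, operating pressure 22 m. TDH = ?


TDH = Hs + Hd + hf + Hp = 8 + 30 + 4 + 22 = 64

64 m


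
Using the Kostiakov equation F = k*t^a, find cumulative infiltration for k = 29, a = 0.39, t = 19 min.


F = k * t^a = 29 * 19^0.39
F = 29 * 3.152927

91.4349 mm


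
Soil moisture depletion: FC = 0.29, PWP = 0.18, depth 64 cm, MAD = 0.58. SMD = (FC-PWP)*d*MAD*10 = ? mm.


SMD = (FC - PWP) * d * MAD * 10
SMD = (0.29 - 0.18) * 64 * 0.58 * 10
SMD = 0.1100 * 64 * 0.58 * 10

40.8320 mm


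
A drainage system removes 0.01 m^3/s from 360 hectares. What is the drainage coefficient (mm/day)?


DC = Q * 86400 / (A * 10000) * 1000
DC = 0.01 * 86400 / (360 * 10000) * 1000
DC = 864000.0000 / 3600000

0.2400 mm/day


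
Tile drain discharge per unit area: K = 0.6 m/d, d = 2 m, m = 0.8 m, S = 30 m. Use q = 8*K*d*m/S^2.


q = 8*K*d*m/S^2
q = 8*0.6*2*0.8/30^2
q = 7.6800 / 900

0.0085 m/d


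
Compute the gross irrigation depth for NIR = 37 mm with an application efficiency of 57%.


Ea = 57% = 0.57
GID = NIR / Ea = 37 / 0.57 = 64.9123 mm

64.9123 mm


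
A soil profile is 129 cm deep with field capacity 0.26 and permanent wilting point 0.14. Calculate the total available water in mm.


AWC = (FC - PWP) * d * 10
AWC = (0.26 - 0.14) * 129 * 10
AWC = 0.1200 * 129 * 10

154.8000 mm


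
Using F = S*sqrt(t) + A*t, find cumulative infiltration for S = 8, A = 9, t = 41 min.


F = S*sqrt(t) + A*t
F = 8*sqrt(41) + 9*41
F = 8*6.403124 + 369

420.2250 mm


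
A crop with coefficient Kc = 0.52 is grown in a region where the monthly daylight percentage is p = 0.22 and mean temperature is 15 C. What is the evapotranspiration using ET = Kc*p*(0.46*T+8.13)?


ET = Kc * p * (0.46*T + 8.13)
ET = 0.52 * 0.22 * (0.46*15 + 8.13)
ET = 0.52 * 0.22 * 15.0300

1.7194 mm/day


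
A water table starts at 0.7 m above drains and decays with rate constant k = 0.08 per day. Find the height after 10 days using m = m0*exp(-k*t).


m = m0 * exp(-k*t)
m = 0.7 * exp(-0.08 * 10)
m = 0.7 * exp(-0.8000)

0.3145 m


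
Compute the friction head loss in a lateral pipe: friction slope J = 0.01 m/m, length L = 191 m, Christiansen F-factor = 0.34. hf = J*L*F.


hf = J * L * F = 0.01 * 191 * 0.34 = 0.6494 m

0.6494 m


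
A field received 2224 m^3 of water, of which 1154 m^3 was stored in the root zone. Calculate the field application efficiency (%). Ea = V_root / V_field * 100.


Ea = V_root / V_field * 100 = 1154 / 2224 * 100 = 51.8885%

51.8885 %


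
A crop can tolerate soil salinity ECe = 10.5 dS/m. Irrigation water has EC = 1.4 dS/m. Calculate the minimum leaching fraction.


LR = ECiw / (5*ECe - ECiw)
LR = 1.4 / (5*10.5 - 1.4)
LR = 1.4 / 51.1000

0.0274


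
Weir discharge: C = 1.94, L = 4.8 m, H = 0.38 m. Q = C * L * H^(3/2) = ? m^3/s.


Q = C * L * H^(3/2) = 1.94 * 4.8 * 0.38^1.5 = 1.94 * 4.8 * 0.234248

2.1813 m^3/s


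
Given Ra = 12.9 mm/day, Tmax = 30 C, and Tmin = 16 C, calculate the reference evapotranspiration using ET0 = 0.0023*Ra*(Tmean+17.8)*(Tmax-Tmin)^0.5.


Tmean = (Tmax + Tmin)/2 = (30 + 16)/2 = 23.0
ET0 = 0.0023 * 12.9 * (23.0 + 17.8) * sqrt(30 - 16)
ET0 = 0.0023 * 12.9 * 40.8 * 3.741657

4.5294 mm/day


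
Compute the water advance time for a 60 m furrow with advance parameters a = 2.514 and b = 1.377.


t = (L/a)^(1/b)
t = (60/2.514)^(1/1.377)
t = 23.866348^(1/1.377)

10.0132 min


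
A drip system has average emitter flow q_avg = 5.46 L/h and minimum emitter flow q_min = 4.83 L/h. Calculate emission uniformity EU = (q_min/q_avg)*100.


EU = (q_min/q_avg)*100 = (4.83/5.46)*100 = 88.4615%

88.4615 %


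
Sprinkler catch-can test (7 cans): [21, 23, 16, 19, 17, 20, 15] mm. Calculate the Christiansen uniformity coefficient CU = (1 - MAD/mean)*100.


mean = 18.714286 mm
MAD = 2.326531 mm
CU = (1 - 2.326531/18.714286)*100

87.5682 %


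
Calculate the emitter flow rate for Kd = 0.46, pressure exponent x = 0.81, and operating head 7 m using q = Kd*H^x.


q = Kd * H^x = 0.46 * 7^0.81 = 0.46 * 4.836480

2.2248 L/h


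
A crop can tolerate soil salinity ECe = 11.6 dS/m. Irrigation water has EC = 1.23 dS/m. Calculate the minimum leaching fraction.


LR = ECiw / (5*ECe - ECiw)
LR = 1.23 / (5*11.6 - 1.23)
LR = 1.23 / 56.7700

0.0217


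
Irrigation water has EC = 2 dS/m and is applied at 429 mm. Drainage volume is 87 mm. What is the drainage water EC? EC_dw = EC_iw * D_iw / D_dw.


EC_dw = EC_iw * D_iw / D_dw
EC_dw = 2 * 429 / 87
EC_dw = 858 / 87

9.8621 dS/m


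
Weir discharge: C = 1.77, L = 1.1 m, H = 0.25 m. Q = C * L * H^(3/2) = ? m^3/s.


Q = C * L * H^(3/2) = 1.77 * 1.1 * 0.25^1.5 = 1.77 * 1.1 * 0.125000

0.2434 m^3/s


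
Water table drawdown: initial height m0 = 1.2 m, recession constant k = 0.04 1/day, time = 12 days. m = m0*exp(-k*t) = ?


m = m0 * exp(-k*t)
m = 1.2 * exp(-0.04 * 12)
m = 1.2 * exp(-0.4800)

0.7425 m


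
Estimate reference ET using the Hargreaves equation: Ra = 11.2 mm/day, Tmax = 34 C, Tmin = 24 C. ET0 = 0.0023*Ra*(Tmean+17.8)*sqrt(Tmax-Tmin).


Tmean = (Tmax + Tmin)/2 = (34 + 24)/2 = 29.0
ET0 = 0.0023 * 11.2 * (29.0 + 17.8) * sqrt(34 - 24)
ET0 = 0.0023 * 11.2 * 46.8 * 3.162278

3.8123 mm/day


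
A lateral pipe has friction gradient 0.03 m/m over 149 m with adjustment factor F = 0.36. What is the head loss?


hf = J * L * F = 0.03 * 149 * 0.36 = 1.6092 m

1.6092 m


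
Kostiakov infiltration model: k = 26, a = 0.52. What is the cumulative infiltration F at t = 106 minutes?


F = k * t^a = 26 * 106^0.52
F = 26 * 11.302098

293.8545 mm


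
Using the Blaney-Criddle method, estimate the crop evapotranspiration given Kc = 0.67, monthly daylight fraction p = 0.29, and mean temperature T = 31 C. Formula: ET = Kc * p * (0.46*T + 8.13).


ET = Kc * p * (0.46*T + 8.13)
ET = 0.67 * 0.29 * (0.46*31 + 8.13)
ET = 0.67 * 0.29 * 22.3900

4.3504 mm/day


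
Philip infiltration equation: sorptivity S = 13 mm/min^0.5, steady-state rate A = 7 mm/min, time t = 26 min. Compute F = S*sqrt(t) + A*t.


F = S*sqrt(t) + A*t
F = 13*sqrt(26) + 7*26
F = 13*5.099020 + 182

248.2873 mm


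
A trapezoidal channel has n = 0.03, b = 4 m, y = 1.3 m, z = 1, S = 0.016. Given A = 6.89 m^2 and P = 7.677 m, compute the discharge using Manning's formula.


R = A/P = 6.89/7.677 = 0.897486
Q = (1/0.03) * 6.89 * 0.897486^(2/3) * 0.016^0.5

27.0298 m^3/s


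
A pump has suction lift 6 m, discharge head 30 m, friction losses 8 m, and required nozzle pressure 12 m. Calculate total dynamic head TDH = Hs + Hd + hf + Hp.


TDH = Hs + Hd + hf + Hp = 6 + 30 + 8 + 12 = 56

56 m


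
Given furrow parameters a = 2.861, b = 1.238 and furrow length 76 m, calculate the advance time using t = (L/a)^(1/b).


t = (L/a)^(1/b)
t = (76/2.861)^(1/1.238)
t = 26.564138^(1/1.238)

14.1410 min


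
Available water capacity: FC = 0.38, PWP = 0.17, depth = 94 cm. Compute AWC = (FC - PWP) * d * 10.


AWC = (FC - PWP) * d * 10
AWC = (0.38 - 0.17) * 94 * 10
AWC = 0.2100 * 94 * 10

197.4000 mm


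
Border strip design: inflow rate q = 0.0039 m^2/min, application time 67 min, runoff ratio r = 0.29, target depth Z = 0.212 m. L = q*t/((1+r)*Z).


L = q*t/((1+r)*Z)
L = 0.0039*67/((1+0.29)*0.212)
L = 0.2613/0.27348

0.9555 m


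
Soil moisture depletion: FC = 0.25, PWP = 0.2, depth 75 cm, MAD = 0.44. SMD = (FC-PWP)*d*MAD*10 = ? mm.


SMD = (FC - PWP) * d * MAD * 10
SMD = (0.25 - 0.2) * 75 * 0.44 * 10
SMD = 0.0500 * 75 * 0.44 * 10

16.5000 mm


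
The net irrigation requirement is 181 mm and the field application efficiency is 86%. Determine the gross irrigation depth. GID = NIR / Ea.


Ea = 86% = 0.86
GID = NIR / Ea = 181 / 0.86 = 210.4651 mm

210.4651 mm


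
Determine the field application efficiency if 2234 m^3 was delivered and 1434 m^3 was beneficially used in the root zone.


Ea = V_root / V_field * 100 = 1434 / 2234 * 100 = 64.1898%

64.1898 %


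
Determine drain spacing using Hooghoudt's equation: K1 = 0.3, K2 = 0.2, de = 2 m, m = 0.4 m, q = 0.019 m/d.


S^2 = 8*K2*de*m/q + 4*K1*m^2/q
S^2 = 8*0.2*2*0.4/0.019 + 4*0.3*0.4^2/0.019
S = sqrt(77.4737)

8.8019 m


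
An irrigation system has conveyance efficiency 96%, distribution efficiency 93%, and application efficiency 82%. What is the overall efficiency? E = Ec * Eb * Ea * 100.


Ec = 0.96, Eb = 0.93, Ea = 0.82
E = 0.96 * 0.93 * 0.82 * 100 = 73.2096%

73.2096 %


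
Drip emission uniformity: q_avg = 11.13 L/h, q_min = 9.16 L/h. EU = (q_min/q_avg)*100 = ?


EU = (q_min/q_avg)*100 = (9.16/11.13)*100 = 82.3001%

82.3001 %


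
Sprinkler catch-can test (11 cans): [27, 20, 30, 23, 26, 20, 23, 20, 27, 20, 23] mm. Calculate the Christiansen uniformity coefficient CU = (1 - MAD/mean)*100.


mean = 23.545455 mm
MAD = 2.876033 mm
CU = (1 - 2.876033/23.545455)*100

87.7852 %


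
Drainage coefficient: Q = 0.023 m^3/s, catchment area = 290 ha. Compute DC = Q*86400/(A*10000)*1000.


DC = Q * 86400 / (A * 10000) * 1000
DC = 0.023 * 86400 / (290 * 10000) * 1000
DC = 1987200.0000 / 2900000

0.6852 mm/day


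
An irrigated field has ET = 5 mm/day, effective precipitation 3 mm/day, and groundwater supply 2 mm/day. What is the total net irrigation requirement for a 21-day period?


Daily deficit = ET - Pe - GW = 5 - 3 - 2 = 0 mm/day
NIR = 0 * 21 = 0 mm

0 mm


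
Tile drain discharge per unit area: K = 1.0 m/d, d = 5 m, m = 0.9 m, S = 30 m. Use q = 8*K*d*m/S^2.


q = 8*K*d*m/S^2
q = 8*1.0*5*0.9/30^2
q = 36.0000 / 900

0.0400 m/d


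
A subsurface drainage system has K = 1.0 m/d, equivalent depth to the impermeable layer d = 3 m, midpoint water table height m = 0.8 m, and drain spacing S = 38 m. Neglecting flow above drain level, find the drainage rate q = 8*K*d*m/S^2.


q = 8*K*d*m/S^2
q = 8*1.0*3*0.8/38^2
q = 19.2000 / 1444

0.0133 m/d


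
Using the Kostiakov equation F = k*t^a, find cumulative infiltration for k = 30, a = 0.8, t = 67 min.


F = k * t^a = 30 * 67^0.8
F = 30 * 28.897471

866.9241 mm


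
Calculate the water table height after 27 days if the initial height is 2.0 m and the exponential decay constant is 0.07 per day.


m = m0 * exp(-k*t)
m = 2.0 * exp(-0.07 * 27)
m = 2.0 * exp(-1.8900)

0.3021 m


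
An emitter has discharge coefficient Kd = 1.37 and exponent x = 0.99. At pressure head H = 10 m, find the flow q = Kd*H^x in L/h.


q = Kd * H^x = 1.37 * 10^0.99 = 1.37 * 9.772372

13.3881 L/h


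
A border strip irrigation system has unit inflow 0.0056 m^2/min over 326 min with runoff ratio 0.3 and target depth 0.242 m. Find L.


L = q*t/((1+r)*Z)
L = 0.0056*326/((1+0.3)*0.242)
L = 1.8256/0.3146

5.8029 m


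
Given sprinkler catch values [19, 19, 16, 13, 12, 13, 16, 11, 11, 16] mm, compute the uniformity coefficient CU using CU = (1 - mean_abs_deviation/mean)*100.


mean = 14.600000 mm
MAD = 2.600000 mm
CU = (1 - 2.600000/14.600000)*100

82.1918 %


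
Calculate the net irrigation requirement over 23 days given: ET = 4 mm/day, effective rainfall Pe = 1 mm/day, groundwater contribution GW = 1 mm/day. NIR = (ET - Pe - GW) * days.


Daily deficit = ET - Pe - GW = 4 - 1 - 1 = 2 mm/day
NIR = 2 * 23 = 46 mm

46.0000 mm


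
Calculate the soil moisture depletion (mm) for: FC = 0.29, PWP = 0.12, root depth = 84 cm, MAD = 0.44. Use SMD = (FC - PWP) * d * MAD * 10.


SMD = (FC - PWP) * d * MAD * 10
SMD = (0.29 - 0.12) * 84 * 0.44 * 10
SMD = 0.1700 * 84 * 0.44 * 10

62.8320 mm


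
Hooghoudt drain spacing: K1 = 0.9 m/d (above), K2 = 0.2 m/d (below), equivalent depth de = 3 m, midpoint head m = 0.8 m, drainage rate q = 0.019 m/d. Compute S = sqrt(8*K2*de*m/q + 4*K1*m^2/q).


S^2 = 8*K2*de*m/q + 4*K1*m^2/q
S^2 = 8*0.2*3*0.8/0.019 + 4*0.9*0.8^2/0.019
S = sqrt(323.3684)

17.9824 m


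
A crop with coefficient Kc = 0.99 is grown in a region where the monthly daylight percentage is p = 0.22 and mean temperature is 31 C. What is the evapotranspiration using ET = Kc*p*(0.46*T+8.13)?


ET = Kc * p * (0.46*T + 8.13)
ET = 0.99 * 0.22 * (0.46*31 + 8.13)
ET = 0.99 * 0.22 * 22.3900

4.8765 mm/day


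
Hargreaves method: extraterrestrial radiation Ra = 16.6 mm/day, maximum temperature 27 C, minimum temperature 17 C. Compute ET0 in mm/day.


Tmean = (Tmax + Tmin)/2 = (27 + 17)/2 = 22.0
ET0 = 0.0023 * 16.6 * (22.0 + 17.8) * sqrt(27 - 17)
ET0 = 0.0023 * 16.6 * 39.8 * 3.162278

4.8053 mm/day


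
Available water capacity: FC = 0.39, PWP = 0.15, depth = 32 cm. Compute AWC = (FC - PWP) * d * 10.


AWC = (FC - PWP) * d * 10
AWC = (0.39 - 0.15) * 32 * 10
AWC = 0.2400 * 32 * 10

76.8000 mm


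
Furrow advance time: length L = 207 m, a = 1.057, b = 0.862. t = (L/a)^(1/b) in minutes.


t = (L/a)^(1/b)
t = (207/1.057)^(1/0.862)
t = 195.837275^(1/0.862)

455.8388 min


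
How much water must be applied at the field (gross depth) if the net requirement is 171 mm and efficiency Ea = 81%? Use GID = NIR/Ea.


Ea = 81% = 0.81
GID = NIR / Ea = 171 / 0.81 = 211.1111 mm

211.1111 mm


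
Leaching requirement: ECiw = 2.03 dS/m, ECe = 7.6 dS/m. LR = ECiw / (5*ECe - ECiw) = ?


LR = ECiw / (5*ECe - ECiw)
LR = 2.03 / (5*7.6 - 2.03)
LR = 2.03 / 35.9700

0.0564


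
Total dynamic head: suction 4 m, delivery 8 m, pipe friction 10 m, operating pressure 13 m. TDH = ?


TDH = Hs + Hd + hf + Hp = 4 + 8 + 10 + 13 = 35

35 m


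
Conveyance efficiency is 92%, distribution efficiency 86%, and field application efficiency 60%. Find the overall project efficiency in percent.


Ec = 0.92, Eb = 0.86, Ea = 0.6
E = 0.92 * 0.86 * 0.6 * 100 = 47.4720%

47.4720 %


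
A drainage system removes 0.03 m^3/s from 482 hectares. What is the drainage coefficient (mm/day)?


DC = Q * 86400 / (A * 10000) * 1000
DC = 0.03 * 86400 / (482 * 10000) * 1000
DC = 2592000.0000 / 4820000

0.5378 mm/day


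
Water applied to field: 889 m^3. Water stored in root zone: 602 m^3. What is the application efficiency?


Ea = V_root / V_field * 100 = 602 / 889 * 100 = 67.7165%

67.7165 %


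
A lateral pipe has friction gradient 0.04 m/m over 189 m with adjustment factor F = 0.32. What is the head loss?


hf = J * L * F = 0.04 * 189 * 0.32 = 2.4192 m

2.4192 m


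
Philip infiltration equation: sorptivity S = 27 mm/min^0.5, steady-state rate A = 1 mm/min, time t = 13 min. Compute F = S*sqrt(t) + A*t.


F = S*sqrt(t) + A*t
F = 27*sqrt(13) + 1*13
F = 27*3.605551 + 13

110.3499 mm


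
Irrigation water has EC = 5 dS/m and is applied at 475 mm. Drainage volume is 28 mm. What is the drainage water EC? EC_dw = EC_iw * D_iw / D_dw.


EC_dw = EC_iw * D_iw / D_dw
EC_dw = 5 * 475 / 28
EC_dw = 2375 / 28

84.8214 dS/m


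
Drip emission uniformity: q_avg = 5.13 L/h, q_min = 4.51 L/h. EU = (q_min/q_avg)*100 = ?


EU = (q_min/q_avg)*100 = (4.51/5.13)*100 = 87.9142%

87.9142 %


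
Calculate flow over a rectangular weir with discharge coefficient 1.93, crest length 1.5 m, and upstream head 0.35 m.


Q = C * L * H^(3/2) = 1.93 * 1.5 * 0.35^1.5 = 1.93 * 1.5 * 0.207063

0.5994 m^3/s


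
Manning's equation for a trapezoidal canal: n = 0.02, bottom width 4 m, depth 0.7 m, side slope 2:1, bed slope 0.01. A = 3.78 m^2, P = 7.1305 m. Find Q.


R = A/P = 3.78/7.1305 = 0.530117
Q = (1/0.02) * 3.78 * 0.530117^(2/3) * 0.01^0.5

12.3797 m^3/s


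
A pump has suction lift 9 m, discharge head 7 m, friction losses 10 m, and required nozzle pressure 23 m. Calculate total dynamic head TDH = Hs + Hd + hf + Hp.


TDH = Hs + Hd + hf + Hp = 9 + 7 + 10 + 23 = 49

49 m


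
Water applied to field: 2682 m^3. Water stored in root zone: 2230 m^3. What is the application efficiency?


Ea = V_root / V_field * 100 = 2230 / 2682 * 100 = 83.1469%

83.1469 %


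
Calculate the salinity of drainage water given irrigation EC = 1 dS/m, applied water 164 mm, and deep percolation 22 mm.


EC_dw = EC_iw * D_iw / D_dw
EC_dw = 1 * 164 / 22
EC_dw = 164 / 22

7.4545 dS/m


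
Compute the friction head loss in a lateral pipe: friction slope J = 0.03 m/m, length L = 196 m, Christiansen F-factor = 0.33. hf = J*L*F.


hf = J * L * F = 0.03 * 196 * 0.33 = 1.9404 m

1.9404 m


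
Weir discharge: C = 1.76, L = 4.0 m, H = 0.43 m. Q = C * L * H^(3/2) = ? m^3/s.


Q = C * L * H^(3/2) = 1.76 * 4.0 * 0.43^1.5 = 1.76 * 4.0 * 0.281970

1.9851 m^3/s


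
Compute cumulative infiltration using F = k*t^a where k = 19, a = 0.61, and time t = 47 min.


F = k * t^a = 19 * 47^0.61
F = 19 * 10.470796

198.9451 mm


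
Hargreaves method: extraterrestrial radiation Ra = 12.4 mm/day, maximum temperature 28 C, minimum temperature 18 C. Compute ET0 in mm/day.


Tmean = (Tmax + Tmin)/2 = (28 + 18)/2 = 23.0
ET0 = 0.0023 * 12.4 * (23.0 + 17.8) * sqrt(28 - 18)
ET0 = 0.0023 * 12.4 * 40.8 * 3.162278

3.6797 mm/day


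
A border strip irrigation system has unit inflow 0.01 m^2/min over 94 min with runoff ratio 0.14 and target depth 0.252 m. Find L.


L = q*t/((1+r)*Z)
L = 0.01*94/((1+0.14)*0.252)
L = 0.94/0.28728

3.2721 m


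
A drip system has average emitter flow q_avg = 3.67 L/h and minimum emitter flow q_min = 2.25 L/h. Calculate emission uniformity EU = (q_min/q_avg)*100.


EU = (q_min/q_avg)*100 = (2.25/3.67)*100 = 61.3079%

61.3079 %


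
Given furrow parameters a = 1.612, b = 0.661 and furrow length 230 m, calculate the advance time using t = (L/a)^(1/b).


t = (L/a)^(1/b)
t = (230/1.612)^(1/0.661)
t = 142.679901^(1/0.661)

1816.5519 min


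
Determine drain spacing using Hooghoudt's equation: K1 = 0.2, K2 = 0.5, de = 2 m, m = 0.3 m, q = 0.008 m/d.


S^2 = 8*K2*de*m/q + 4*K1*m^2/q
S^2 = 8*0.5*2*0.3/0.008 + 4*0.2*0.3^2/0.008
S = sqrt(309.0000)

17.5784 m


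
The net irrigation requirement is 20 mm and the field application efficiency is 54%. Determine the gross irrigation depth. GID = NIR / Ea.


Ea = 54% = 0.54
GID = NIR / Ea = 20 / 0.54 = 37.0370 mm

37.0370 mm


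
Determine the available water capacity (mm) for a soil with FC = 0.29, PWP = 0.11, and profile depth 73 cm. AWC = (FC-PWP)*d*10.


AWC = (FC - PWP) * d * 10
AWC = (0.29 - 0.11) * 73 * 10
AWC = 0.1800 * 73 * 10

131.4000 mm


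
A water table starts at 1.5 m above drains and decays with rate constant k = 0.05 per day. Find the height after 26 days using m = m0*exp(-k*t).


m = m0 * exp(-k*t)
m = 1.5 * exp(-0.05 * 26)
m = 1.5 * exp(-1.3000)

0.4088 m


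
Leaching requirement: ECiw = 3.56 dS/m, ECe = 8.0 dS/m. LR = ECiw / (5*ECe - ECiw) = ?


LR = ECiw / (5*ECe - ECiw)
LR = 3.56 / (5*8.0 - 3.56)
LR = 3.56 / 36.4400

0.0977


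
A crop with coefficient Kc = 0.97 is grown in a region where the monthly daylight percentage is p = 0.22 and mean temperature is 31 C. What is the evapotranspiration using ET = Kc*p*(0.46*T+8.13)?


ET = Kc * p * (0.46*T + 8.13)
ET = 0.97 * 0.22 * (0.46*31 + 8.13)
ET = 0.97 * 0.22 * 22.3900

4.7780 mm/day


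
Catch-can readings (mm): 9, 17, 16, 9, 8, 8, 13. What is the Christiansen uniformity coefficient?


mean = 11.428571 mm
MAD = 3.346939 mm
CU = (1 - 3.346939/11.428571)*100

70.7143 %


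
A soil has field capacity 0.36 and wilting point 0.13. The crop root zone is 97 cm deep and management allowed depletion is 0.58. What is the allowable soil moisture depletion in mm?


SMD = (FC - PWP) * d * MAD * 10
SMD = (0.36 - 0.13) * 97 * 0.58 * 10
SMD = 0.2300 * 97 * 0.58 * 10

129.3980 mm


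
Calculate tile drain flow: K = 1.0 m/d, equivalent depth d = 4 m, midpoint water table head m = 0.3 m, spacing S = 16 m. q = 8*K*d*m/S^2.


q = 8*K*d*m/S^2
q = 8*1.0*4*0.3/16^2
q = 9.6000 / 256

0.0375 m/d


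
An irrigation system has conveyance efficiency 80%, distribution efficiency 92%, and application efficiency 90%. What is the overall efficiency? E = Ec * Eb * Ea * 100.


Ec = 0.8, Eb = 0.92, Ea = 0.9
E = 0.8 * 0.92 * 0.9 * 100 = 66.2400%

66.2400 %


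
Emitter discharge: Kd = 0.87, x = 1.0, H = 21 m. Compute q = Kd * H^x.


q = Kd * H^x = 0.87 * 21^1.0 = 0.87 * 21.000000

18.2700 L/h


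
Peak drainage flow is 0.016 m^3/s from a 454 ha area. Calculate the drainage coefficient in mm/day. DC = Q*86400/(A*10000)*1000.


DC = Q * 86400 / (A * 10000) * 1000
DC = 0.016 * 86400 / (454 * 10000) * 1000
DC = 1382400.0000 / 4540000

0.3045 mm/day


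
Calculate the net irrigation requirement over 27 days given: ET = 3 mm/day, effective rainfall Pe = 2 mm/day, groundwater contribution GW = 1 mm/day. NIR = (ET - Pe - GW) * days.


Daily deficit = ET - Pe - GW = 3 - 2 - 1 = 0 mm/day
NIR = 0 * 27 = 0 mm

0 mm


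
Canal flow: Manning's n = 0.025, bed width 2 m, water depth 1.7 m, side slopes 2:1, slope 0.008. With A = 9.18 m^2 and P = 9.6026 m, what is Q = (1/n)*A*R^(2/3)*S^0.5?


R = A/P = 9.18/9.6026 = 0.955991
Q = (1/0.025) * 9.18 * 0.955991^(2/3) * 0.008^0.5

31.8726 m^3/s


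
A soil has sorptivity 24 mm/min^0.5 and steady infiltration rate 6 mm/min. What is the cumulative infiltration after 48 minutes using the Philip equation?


F = S*sqrt(t) + A*t
F = 24*sqrt(48) + 6*48
F = 24*6.928203 + 288

454.2769 mm


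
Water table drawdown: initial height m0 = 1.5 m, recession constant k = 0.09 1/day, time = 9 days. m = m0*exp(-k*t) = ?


m = m0 * exp(-k*t)
m = 1.5 * exp(-0.09 * 9)
m = 1.5 * exp(-0.8100)

0.6673 m


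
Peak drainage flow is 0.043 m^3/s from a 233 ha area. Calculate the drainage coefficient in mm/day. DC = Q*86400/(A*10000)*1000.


DC = Q * 86400 / (A * 10000) * 1000
DC = 0.043 * 86400 / (233 * 10000) * 1000
DC = 3715200.0000 / 2330000

1.5945 mm/day


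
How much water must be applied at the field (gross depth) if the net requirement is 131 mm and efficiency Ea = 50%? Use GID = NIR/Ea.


Ea = 50% = 0.5
GID = NIR / Ea = 131 / 0.5 = 262.0000 mm

262.0000 mm


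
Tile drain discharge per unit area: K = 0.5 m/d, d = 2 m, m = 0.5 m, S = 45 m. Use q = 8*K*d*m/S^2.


q = 8*K*d*m/S^2
q = 8*0.5*2*0.5/45^2
q = 4.0000 / 2025

0.0020 m/d


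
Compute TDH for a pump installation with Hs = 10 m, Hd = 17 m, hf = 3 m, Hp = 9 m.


TDH = Hs + Hd + hf + Hp = 10 + 17 + 3 + 9 = 39

39 m


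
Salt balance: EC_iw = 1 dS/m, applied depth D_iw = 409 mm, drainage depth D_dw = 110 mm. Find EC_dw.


EC_dw = EC_iw * D_iw / D_dw
EC_dw = 1 * 409 / 110
EC_dw = 409 / 110

3.7182 dS/m


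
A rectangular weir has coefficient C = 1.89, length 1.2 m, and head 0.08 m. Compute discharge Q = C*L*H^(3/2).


Q = C * L * H^(3/2) = 1.89 * 1.2 * 0.08^1.5 = 1.89 * 1.2 * 0.022627

0.0513 m^3/s


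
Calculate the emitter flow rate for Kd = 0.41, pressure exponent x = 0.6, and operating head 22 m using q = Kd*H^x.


q = Kd * H^x = 0.41 * 22^0.6 = 0.41 * 6.389305

2.6196 L/h


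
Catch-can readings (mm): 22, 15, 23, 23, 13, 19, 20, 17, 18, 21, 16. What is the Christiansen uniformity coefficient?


mean = 18.818182 mm
MAD = 2.743802 mm
CU = (1 - 2.743802/18.818182)*100

85.4194 %


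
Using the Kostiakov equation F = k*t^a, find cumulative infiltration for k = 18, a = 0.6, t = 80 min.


F = k * t^a = 18 * 80^0.6
F = 18 * 13.862897

249.5321 mm


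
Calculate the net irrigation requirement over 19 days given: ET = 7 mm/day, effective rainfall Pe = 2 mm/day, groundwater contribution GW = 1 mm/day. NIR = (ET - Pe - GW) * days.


Daily deficit = ET - Pe - GW = 7 - 2 - 1 = 4 mm/day
NIR = 4 * 19 = 76 mm

76.0000 mm


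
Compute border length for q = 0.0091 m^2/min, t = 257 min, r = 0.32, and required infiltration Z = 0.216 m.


L = q*t/((1+r)*Z)
L = 0.0091*257/((1+0.32)*0.216)
L = 2.3387/0.28512

8.2025 m


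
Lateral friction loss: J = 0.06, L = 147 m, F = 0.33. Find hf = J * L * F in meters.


hf = J * L * F = 0.06 * 147 * 0.33 = 2.9106 m

2.9106 m


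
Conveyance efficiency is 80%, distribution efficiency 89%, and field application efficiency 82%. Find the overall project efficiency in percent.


Ec = 0.8, Eb = 0.89, Ea = 0.82
E = 0.8 * 0.89 * 0.82 * 100 = 58.3840%

58.3840 %


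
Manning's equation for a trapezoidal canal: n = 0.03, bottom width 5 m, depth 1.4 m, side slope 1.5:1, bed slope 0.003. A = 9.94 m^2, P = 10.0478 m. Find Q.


R = A/P = 9.94/10.0478 = 0.989271
Q = (1/0.03) * 9.94 * 0.989271^(2/3) * 0.003^0.5

18.0178 m^3/s


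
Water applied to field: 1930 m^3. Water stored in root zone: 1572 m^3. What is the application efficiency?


Ea = V_root / V_field * 100 = 1572 / 1930 * 100 = 81.4508%

81.4508 %


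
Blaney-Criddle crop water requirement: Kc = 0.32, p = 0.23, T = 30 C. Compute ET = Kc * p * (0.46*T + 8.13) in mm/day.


ET = Kc * p * (0.46*T + 8.13)
ET = 0.32 * 0.23 * (0.46*30 + 8.13)
ET = 0.32 * 0.23 * 21.9300

1.6140 mm/day


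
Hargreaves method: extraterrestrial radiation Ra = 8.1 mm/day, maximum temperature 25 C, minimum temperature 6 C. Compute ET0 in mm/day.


Tmean = (Tmax + Tmin)/2 = (25 + 6)/2 = 15.5
ET0 = 0.0023 * 8.1 * (15.5 + 17.8) * sqrt(25 - 6)
ET0 = 0.0023 * 8.1 * 33.3 * 4.358899

2.7042 mm/day


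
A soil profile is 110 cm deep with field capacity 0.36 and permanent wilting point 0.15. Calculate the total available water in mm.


AWC = (FC - PWP) * d * 10
AWC = (0.36 - 0.15) * 110 * 10
AWC = 0.2100 * 110 * 10

231.0000 mm


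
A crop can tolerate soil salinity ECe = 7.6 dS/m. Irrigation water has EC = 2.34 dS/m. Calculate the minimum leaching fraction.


LR = ECiw / (5*ECe - ECiw)
LR = 2.34 / (5*7.6 - 2.34)
LR = 2.34 / 35.6600

0.0656


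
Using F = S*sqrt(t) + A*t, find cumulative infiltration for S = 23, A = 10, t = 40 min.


F = S*sqrt(t) + A*t
F = 23*sqrt(40) + 10*40
F = 23*6.324555 + 400

545.4648 mm


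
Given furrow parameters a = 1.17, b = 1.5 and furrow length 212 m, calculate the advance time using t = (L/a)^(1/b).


t = (L/a)^(1/b)
t = (212/1.17)^(1/1.5)
t = 181.196581^(1/1.5)

32.0209 min


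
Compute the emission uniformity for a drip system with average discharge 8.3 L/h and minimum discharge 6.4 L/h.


EU = (q_min/q_avg)*100 = (6.4/8.3)*100 = 77.1084%

77.1084 %


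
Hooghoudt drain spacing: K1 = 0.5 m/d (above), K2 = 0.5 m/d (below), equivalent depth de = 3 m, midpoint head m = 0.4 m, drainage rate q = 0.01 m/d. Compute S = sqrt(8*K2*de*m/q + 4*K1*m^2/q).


S^2 = 8*K2*de*m/q + 4*K1*m^2/q
S^2 = 8*0.5*3*0.4/0.01 + 4*0.5*0.4^2/0.01
S = sqrt(512.0000)

22.6274 m


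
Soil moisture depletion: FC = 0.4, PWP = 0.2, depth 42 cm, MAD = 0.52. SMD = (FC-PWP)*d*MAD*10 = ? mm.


SMD = (FC - PWP) * d * MAD * 10
SMD = (0.4 - 0.2) * 42 * 0.52 * 10
SMD = 0.2000 * 42 * 0.52 * 10

43.6800 mm


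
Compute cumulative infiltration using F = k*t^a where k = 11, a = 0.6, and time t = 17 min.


F = k * t^a = 11 * 17^0.6
F = 11 * 5.473553

60.2091 mm


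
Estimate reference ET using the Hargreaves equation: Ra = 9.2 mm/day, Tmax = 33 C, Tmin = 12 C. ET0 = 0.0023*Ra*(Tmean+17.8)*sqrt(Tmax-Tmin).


Tmean = (Tmax + Tmin)/2 = (33 + 12)/2 = 22.5
ET0 = 0.0023 * 9.2 * (22.5 + 17.8) * sqrt(33 - 12)
ET0 = 0.0023 * 9.2 * 40.3 * 4.582576

3.9078 mm/day


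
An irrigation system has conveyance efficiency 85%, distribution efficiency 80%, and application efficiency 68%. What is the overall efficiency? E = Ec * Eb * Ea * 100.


Ec = 0.85, Eb = 0.8, Ea = 0.68
E = 0.85 * 0.8 * 0.68 * 100 = 46.2400%

46.2400 %


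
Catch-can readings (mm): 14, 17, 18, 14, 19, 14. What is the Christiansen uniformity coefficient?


mean = 16.000000 mm
MAD = 2.000000 mm
CU = (1 - 2.000000/16.000000)*100

87.5000 %


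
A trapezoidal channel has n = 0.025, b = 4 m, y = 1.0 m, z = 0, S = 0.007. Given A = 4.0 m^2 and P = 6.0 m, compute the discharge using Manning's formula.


R = A/P = 4.0/6.0 = 0.666667
Q = (1/0.025) * 4.0 * 0.666667^(2/3) * 0.007^0.5

10.2159 m^3/s


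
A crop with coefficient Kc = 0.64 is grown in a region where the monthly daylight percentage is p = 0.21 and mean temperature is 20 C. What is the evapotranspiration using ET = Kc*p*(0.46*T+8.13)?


ET = Kc * p * (0.46*T + 8.13)
ET = 0.64 * 0.21 * (0.46*20 + 8.13)
ET = 0.64 * 0.21 * 17.3300

2.3292 mm/day


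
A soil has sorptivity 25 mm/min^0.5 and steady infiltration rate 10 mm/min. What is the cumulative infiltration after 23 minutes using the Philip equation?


F = S*sqrt(t) + A*t
F = 25*sqrt(23) + 10*23
F = 25*4.795832 + 230

349.8958 mm
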